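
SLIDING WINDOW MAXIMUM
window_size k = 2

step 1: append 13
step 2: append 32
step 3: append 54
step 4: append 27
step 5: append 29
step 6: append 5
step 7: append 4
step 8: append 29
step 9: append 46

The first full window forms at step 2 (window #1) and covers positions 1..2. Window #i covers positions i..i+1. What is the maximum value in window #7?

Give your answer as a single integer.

step 1: append 13 -> window=[13] (not full yet)
step 2: append 32 -> window=[13, 32] -> max=32
step 3: append 54 -> window=[32, 54] -> max=54
step 4: append 27 -> window=[54, 27] -> max=54
step 5: append 29 -> window=[27, 29] -> max=29
step 6: append 5 -> window=[29, 5] -> max=29
step 7: append 4 -> window=[5, 4] -> max=5
step 8: append 29 -> window=[4, 29] -> max=29
Window #7 max = 29

Answer: 29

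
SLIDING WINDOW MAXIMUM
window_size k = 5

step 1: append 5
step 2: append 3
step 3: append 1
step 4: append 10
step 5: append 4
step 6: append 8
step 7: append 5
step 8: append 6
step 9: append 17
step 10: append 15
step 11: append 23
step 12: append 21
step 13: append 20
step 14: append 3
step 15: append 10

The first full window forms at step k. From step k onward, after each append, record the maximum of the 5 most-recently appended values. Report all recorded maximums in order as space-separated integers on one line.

step 1: append 5 -> window=[5] (not full yet)
step 2: append 3 -> window=[5, 3] (not full yet)
step 3: append 1 -> window=[5, 3, 1] (not full yet)
step 4: append 10 -> window=[5, 3, 1, 10] (not full yet)
step 5: append 4 -> window=[5, 3, 1, 10, 4] -> max=10
step 6: append 8 -> window=[3, 1, 10, 4, 8] -> max=10
step 7: append 5 -> window=[1, 10, 4, 8, 5] -> max=10
step 8: append 6 -> window=[10, 4, 8, 5, 6] -> max=10
step 9: append 17 -> window=[4, 8, 5, 6, 17] -> max=17
step 10: append 15 -> window=[8, 5, 6, 17, 15] -> max=17
step 11: append 23 -> window=[5, 6, 17, 15, 23] -> max=23
step 12: append 21 -> window=[6, 17, 15, 23, 21] -> max=23
step 13: append 20 -> window=[17, 15, 23, 21, 20] -> max=23
step 14: append 3 -> window=[15, 23, 21, 20, 3] -> max=23
step 15: append 10 -> window=[23, 21, 20, 3, 10] -> max=23

Answer: 10 10 10 10 17 17 23 23 23 23 23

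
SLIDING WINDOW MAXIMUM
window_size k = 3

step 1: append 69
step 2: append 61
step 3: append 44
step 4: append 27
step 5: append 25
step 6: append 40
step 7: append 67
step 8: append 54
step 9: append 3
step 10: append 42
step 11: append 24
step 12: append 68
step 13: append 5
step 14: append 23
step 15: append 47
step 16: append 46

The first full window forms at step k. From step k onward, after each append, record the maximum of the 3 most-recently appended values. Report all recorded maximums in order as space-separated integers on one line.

step 1: append 69 -> window=[69] (not full yet)
step 2: append 61 -> window=[69, 61] (not full yet)
step 3: append 44 -> window=[69, 61, 44] -> max=69
step 4: append 27 -> window=[61, 44, 27] -> max=61
step 5: append 25 -> window=[44, 27, 25] -> max=44
step 6: append 40 -> window=[27, 25, 40] -> max=40
step 7: append 67 -> window=[25, 40, 67] -> max=67
step 8: append 54 -> window=[40, 67, 54] -> max=67
step 9: append 3 -> window=[67, 54, 3] -> max=67
step 10: append 42 -> window=[54, 3, 42] -> max=54
step 11: append 24 -> window=[3, 42, 24] -> max=42
step 12: append 68 -> window=[42, 24, 68] -> max=68
step 13: append 5 -> window=[24, 68, 5] -> max=68
step 14: append 23 -> window=[68, 5, 23] -> max=68
step 15: append 47 -> window=[5, 23, 47] -> max=47
step 16: append 46 -> window=[23, 47, 46] -> max=47

Answer: 69 61 44 40 67 67 67 54 42 68 68 68 47 47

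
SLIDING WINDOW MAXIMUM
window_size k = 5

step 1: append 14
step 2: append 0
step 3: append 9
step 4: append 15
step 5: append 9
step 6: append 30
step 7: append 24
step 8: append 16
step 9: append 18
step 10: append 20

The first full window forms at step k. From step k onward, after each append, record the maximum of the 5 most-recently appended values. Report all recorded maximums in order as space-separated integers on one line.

Answer: 15 30 30 30 30 30

Derivation:
step 1: append 14 -> window=[14] (not full yet)
step 2: append 0 -> window=[14, 0] (not full yet)
step 3: append 9 -> window=[14, 0, 9] (not full yet)
step 4: append 15 -> window=[14, 0, 9, 15] (not full yet)
step 5: append 9 -> window=[14, 0, 9, 15, 9] -> max=15
step 6: append 30 -> window=[0, 9, 15, 9, 30] -> max=30
step 7: append 24 -> window=[9, 15, 9, 30, 24] -> max=30
step 8: append 16 -> window=[15, 9, 30, 24, 16] -> max=30
step 9: append 18 -> window=[9, 30, 24, 16, 18] -> max=30
step 10: append 20 -> window=[30, 24, 16, 18, 20] -> max=30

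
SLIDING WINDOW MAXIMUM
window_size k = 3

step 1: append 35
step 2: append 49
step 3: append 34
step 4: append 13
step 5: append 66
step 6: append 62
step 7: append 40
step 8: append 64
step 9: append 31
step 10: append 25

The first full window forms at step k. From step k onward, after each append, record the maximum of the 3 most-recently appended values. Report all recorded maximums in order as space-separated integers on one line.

step 1: append 35 -> window=[35] (not full yet)
step 2: append 49 -> window=[35, 49] (not full yet)
step 3: append 34 -> window=[35, 49, 34] -> max=49
step 4: append 13 -> window=[49, 34, 13] -> max=49
step 5: append 66 -> window=[34, 13, 66] -> max=66
step 6: append 62 -> window=[13, 66, 62] -> max=66
step 7: append 40 -> window=[66, 62, 40] -> max=66
step 8: append 64 -> window=[62, 40, 64] -> max=64
step 9: append 31 -> window=[40, 64, 31] -> max=64
step 10: append 25 -> window=[64, 31, 25] -> max=64

Answer: 49 49 66 66 66 64 64 64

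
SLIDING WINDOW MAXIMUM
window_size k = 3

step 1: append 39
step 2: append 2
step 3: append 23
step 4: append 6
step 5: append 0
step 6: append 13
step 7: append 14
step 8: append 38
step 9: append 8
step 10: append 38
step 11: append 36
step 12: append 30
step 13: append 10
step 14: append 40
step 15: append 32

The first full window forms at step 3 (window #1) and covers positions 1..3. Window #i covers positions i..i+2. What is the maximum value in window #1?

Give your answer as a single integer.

Answer: 39

Derivation:
step 1: append 39 -> window=[39] (not full yet)
step 2: append 2 -> window=[39, 2] (not full yet)
step 3: append 23 -> window=[39, 2, 23] -> max=39
Window #1 max = 39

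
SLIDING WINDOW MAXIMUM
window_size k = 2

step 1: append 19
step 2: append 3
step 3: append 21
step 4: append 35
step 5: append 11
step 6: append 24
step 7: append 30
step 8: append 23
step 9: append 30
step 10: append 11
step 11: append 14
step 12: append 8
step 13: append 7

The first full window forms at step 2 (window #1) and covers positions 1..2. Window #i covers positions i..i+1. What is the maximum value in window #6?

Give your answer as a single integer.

step 1: append 19 -> window=[19] (not full yet)
step 2: append 3 -> window=[19, 3] -> max=19
step 3: append 21 -> window=[3, 21] -> max=21
step 4: append 35 -> window=[21, 35] -> max=35
step 5: append 11 -> window=[35, 11] -> max=35
step 6: append 24 -> window=[11, 24] -> max=24
step 7: append 30 -> window=[24, 30] -> max=30
Window #6 max = 30

Answer: 30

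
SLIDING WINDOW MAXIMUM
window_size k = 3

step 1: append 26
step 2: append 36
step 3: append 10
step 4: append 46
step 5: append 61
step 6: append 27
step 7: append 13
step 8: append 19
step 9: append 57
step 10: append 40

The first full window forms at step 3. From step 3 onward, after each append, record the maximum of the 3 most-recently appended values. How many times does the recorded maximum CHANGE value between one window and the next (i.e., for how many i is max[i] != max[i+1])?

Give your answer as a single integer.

Answer: 4

Derivation:
step 1: append 26 -> window=[26] (not full yet)
step 2: append 36 -> window=[26, 36] (not full yet)
step 3: append 10 -> window=[26, 36, 10] -> max=36
step 4: append 46 -> window=[36, 10, 46] -> max=46
step 5: append 61 -> window=[10, 46, 61] -> max=61
step 6: append 27 -> window=[46, 61, 27] -> max=61
step 7: append 13 -> window=[61, 27, 13] -> max=61
step 8: append 19 -> window=[27, 13, 19] -> max=27
step 9: append 57 -> window=[13, 19, 57] -> max=57
step 10: append 40 -> window=[19, 57, 40] -> max=57
Recorded maximums: 36 46 61 61 61 27 57 57
Changes between consecutive maximums: 4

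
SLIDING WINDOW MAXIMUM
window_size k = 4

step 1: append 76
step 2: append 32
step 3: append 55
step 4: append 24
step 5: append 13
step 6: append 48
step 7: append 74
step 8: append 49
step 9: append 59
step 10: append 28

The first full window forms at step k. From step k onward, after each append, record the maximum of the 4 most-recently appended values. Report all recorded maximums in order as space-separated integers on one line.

Answer: 76 55 55 74 74 74 74

Derivation:
step 1: append 76 -> window=[76] (not full yet)
step 2: append 32 -> window=[76, 32] (not full yet)
step 3: append 55 -> window=[76, 32, 55] (not full yet)
step 4: append 24 -> window=[76, 32, 55, 24] -> max=76
step 5: append 13 -> window=[32, 55, 24, 13] -> max=55
step 6: append 48 -> window=[55, 24, 13, 48] -> max=55
step 7: append 74 -> window=[24, 13, 48, 74] -> max=74
step 8: append 49 -> window=[13, 48, 74, 49] -> max=74
step 9: append 59 -> window=[48, 74, 49, 59] -> max=74
step 10: append 28 -> window=[74, 49, 59, 28] -> max=74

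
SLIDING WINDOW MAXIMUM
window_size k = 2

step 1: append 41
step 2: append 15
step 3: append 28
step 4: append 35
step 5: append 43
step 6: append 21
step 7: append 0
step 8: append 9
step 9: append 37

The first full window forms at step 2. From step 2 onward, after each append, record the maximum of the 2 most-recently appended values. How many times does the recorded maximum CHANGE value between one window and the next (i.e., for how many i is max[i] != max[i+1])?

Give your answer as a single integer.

Answer: 6

Derivation:
step 1: append 41 -> window=[41] (not full yet)
step 2: append 15 -> window=[41, 15] -> max=41
step 3: append 28 -> window=[15, 28] -> max=28
step 4: append 35 -> window=[28, 35] -> max=35
step 5: append 43 -> window=[35, 43] -> max=43
step 6: append 21 -> window=[43, 21] -> max=43
step 7: append 0 -> window=[21, 0] -> max=21
step 8: append 9 -> window=[0, 9] -> max=9
step 9: append 37 -> window=[9, 37] -> max=37
Recorded maximums: 41 28 35 43 43 21 9 37
Changes between consecutive maximums: 6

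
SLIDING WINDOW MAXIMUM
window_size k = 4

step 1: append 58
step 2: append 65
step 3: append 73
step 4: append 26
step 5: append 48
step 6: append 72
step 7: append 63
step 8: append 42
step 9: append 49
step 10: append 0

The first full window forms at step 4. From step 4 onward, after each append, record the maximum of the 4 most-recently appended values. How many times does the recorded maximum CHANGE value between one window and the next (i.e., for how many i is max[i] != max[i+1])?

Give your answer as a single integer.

Answer: 2

Derivation:
step 1: append 58 -> window=[58] (not full yet)
step 2: append 65 -> window=[58, 65] (not full yet)
step 3: append 73 -> window=[58, 65, 73] (not full yet)
step 4: append 26 -> window=[58, 65, 73, 26] -> max=73
step 5: append 48 -> window=[65, 73, 26, 48] -> max=73
step 6: append 72 -> window=[73, 26, 48, 72] -> max=73
step 7: append 63 -> window=[26, 48, 72, 63] -> max=72
step 8: append 42 -> window=[48, 72, 63, 42] -> max=72
step 9: append 49 -> window=[72, 63, 42, 49] -> max=72
step 10: append 0 -> window=[63, 42, 49, 0] -> max=63
Recorded maximums: 73 73 73 72 72 72 63
Changes between consecutive maximums: 2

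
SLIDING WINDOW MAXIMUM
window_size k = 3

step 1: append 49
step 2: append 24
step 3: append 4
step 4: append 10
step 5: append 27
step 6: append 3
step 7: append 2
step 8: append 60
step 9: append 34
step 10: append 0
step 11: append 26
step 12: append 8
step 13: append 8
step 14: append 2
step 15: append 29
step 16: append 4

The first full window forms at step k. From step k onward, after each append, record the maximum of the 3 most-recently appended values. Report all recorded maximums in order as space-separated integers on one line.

step 1: append 49 -> window=[49] (not full yet)
step 2: append 24 -> window=[49, 24] (not full yet)
step 3: append 4 -> window=[49, 24, 4] -> max=49
step 4: append 10 -> window=[24, 4, 10] -> max=24
step 5: append 27 -> window=[4, 10, 27] -> max=27
step 6: append 3 -> window=[10, 27, 3] -> max=27
step 7: append 2 -> window=[27, 3, 2] -> max=27
step 8: append 60 -> window=[3, 2, 60] -> max=60
step 9: append 34 -> window=[2, 60, 34] -> max=60
step 10: append 0 -> window=[60, 34, 0] -> max=60
step 11: append 26 -> window=[34, 0, 26] -> max=34
step 12: append 8 -> window=[0, 26, 8] -> max=26
step 13: append 8 -> window=[26, 8, 8] -> max=26
step 14: append 2 -> window=[8, 8, 2] -> max=8
step 15: append 29 -> window=[8, 2, 29] -> max=29
step 16: append 4 -> window=[2, 29, 4] -> max=29

Answer: 49 24 27 27 27 60 60 60 34 26 26 8 29 29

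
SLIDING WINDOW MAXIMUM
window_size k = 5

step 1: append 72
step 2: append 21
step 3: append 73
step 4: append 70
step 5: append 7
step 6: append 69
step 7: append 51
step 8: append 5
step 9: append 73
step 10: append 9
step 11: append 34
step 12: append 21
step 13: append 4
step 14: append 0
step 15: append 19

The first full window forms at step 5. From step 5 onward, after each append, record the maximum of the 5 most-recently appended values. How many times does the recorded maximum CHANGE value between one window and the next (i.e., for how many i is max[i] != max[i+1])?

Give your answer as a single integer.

step 1: append 72 -> window=[72] (not full yet)
step 2: append 21 -> window=[72, 21] (not full yet)
step 3: append 73 -> window=[72, 21, 73] (not full yet)
step 4: append 70 -> window=[72, 21, 73, 70] (not full yet)
step 5: append 7 -> window=[72, 21, 73, 70, 7] -> max=73
step 6: append 69 -> window=[21, 73, 70, 7, 69] -> max=73
step 7: append 51 -> window=[73, 70, 7, 69, 51] -> max=73
step 8: append 5 -> window=[70, 7, 69, 51, 5] -> max=70
step 9: append 73 -> window=[7, 69, 51, 5, 73] -> max=73
step 10: append 9 -> window=[69, 51, 5, 73, 9] -> max=73
step 11: append 34 -> window=[51, 5, 73, 9, 34] -> max=73
step 12: append 21 -> window=[5, 73, 9, 34, 21] -> max=73
step 13: append 4 -> window=[73, 9, 34, 21, 4] -> max=73
step 14: append 0 -> window=[9, 34, 21, 4, 0] -> max=34
step 15: append 19 -> window=[34, 21, 4, 0, 19] -> max=34
Recorded maximums: 73 73 73 70 73 73 73 73 73 34 34
Changes between consecutive maximums: 3

Answer: 3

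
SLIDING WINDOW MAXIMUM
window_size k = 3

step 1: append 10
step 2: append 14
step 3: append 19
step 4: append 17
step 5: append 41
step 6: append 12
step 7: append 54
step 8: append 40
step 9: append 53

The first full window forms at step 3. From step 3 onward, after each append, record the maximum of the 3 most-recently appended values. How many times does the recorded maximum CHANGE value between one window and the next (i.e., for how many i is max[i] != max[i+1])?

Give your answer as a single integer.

Answer: 2

Derivation:
step 1: append 10 -> window=[10] (not full yet)
step 2: append 14 -> window=[10, 14] (not full yet)
step 3: append 19 -> window=[10, 14, 19] -> max=19
step 4: append 17 -> window=[14, 19, 17] -> max=19
step 5: append 41 -> window=[19, 17, 41] -> max=41
step 6: append 12 -> window=[17, 41, 12] -> max=41
step 7: append 54 -> window=[41, 12, 54] -> max=54
step 8: append 40 -> window=[12, 54, 40] -> max=54
step 9: append 53 -> window=[54, 40, 53] -> max=54
Recorded maximums: 19 19 41 41 54 54 54
Changes between consecutive maximums: 2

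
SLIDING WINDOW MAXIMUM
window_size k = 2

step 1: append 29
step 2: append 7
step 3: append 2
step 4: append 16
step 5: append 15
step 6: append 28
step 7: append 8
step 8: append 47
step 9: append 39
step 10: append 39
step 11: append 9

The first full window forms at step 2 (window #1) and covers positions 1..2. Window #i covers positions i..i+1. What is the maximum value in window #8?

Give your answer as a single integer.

Answer: 47

Derivation:
step 1: append 29 -> window=[29] (not full yet)
step 2: append 7 -> window=[29, 7] -> max=29
step 3: append 2 -> window=[7, 2] -> max=7
step 4: append 16 -> window=[2, 16] -> max=16
step 5: append 15 -> window=[16, 15] -> max=16
step 6: append 28 -> window=[15, 28] -> max=28
step 7: append 8 -> window=[28, 8] -> max=28
step 8: append 47 -> window=[8, 47] -> max=47
step 9: append 39 -> window=[47, 39] -> max=47
Window #8 max = 47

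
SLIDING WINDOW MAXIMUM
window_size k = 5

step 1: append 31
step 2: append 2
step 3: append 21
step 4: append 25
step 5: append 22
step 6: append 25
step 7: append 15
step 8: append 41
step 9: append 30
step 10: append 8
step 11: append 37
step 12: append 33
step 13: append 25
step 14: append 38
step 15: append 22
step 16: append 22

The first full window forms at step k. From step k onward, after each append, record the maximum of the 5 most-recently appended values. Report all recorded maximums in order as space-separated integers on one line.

Answer: 31 25 25 41 41 41 41 41 37 38 38 38

Derivation:
step 1: append 31 -> window=[31] (not full yet)
step 2: append 2 -> window=[31, 2] (not full yet)
step 3: append 21 -> window=[31, 2, 21] (not full yet)
step 4: append 25 -> window=[31, 2, 21, 25] (not full yet)
step 5: append 22 -> window=[31, 2, 21, 25, 22] -> max=31
step 6: append 25 -> window=[2, 21, 25, 22, 25] -> max=25
step 7: append 15 -> window=[21, 25, 22, 25, 15] -> max=25
step 8: append 41 -> window=[25, 22, 25, 15, 41] -> max=41
step 9: append 30 -> window=[22, 25, 15, 41, 30] -> max=41
step 10: append 8 -> window=[25, 15, 41, 30, 8] -> max=41
step 11: append 37 -> window=[15, 41, 30, 8, 37] -> max=41
step 12: append 33 -> window=[41, 30, 8, 37, 33] -> max=41
step 13: append 25 -> window=[30, 8, 37, 33, 25] -> max=37
step 14: append 38 -> window=[8, 37, 33, 25, 38] -> max=38
step 15: append 22 -> window=[37, 33, 25, 38, 22] -> max=38
step 16: append 22 -> window=[33, 25, 38, 22, 22] -> max=38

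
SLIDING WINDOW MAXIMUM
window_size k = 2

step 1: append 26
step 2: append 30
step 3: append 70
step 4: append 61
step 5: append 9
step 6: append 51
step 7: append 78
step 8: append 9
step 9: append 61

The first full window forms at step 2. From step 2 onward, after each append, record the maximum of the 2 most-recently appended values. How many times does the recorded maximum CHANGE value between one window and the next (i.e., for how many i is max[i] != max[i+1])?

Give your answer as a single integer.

Answer: 5

Derivation:
step 1: append 26 -> window=[26] (not full yet)
step 2: append 30 -> window=[26, 30] -> max=30
step 3: append 70 -> window=[30, 70] -> max=70
step 4: append 61 -> window=[70, 61] -> max=70
step 5: append 9 -> window=[61, 9] -> max=61
step 6: append 51 -> window=[9, 51] -> max=51
step 7: append 78 -> window=[51, 78] -> max=78
step 8: append 9 -> window=[78, 9] -> max=78
step 9: append 61 -> window=[9, 61] -> max=61
Recorded maximums: 30 70 70 61 51 78 78 61
Changes between consecutive maximums: 5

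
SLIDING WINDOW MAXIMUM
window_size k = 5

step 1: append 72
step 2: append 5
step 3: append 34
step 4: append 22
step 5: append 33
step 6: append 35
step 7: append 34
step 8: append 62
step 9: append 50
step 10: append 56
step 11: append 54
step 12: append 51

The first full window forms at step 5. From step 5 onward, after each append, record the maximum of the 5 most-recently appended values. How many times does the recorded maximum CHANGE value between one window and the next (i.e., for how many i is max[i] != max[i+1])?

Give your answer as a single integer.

Answer: 2

Derivation:
step 1: append 72 -> window=[72] (not full yet)
step 2: append 5 -> window=[72, 5] (not full yet)
step 3: append 34 -> window=[72, 5, 34] (not full yet)
step 4: append 22 -> window=[72, 5, 34, 22] (not full yet)
step 5: append 33 -> window=[72, 5, 34, 22, 33] -> max=72
step 6: append 35 -> window=[5, 34, 22, 33, 35] -> max=35
step 7: append 34 -> window=[34, 22, 33, 35, 34] -> max=35
step 8: append 62 -> window=[22, 33, 35, 34, 62] -> max=62
step 9: append 50 -> window=[33, 35, 34, 62, 50] -> max=62
step 10: append 56 -> window=[35, 34, 62, 50, 56] -> max=62
step 11: append 54 -> window=[34, 62, 50, 56, 54] -> max=62
step 12: append 51 -> window=[62, 50, 56, 54, 51] -> max=62
Recorded maximums: 72 35 35 62 62 62 62 62
Changes between consecutive maximums: 2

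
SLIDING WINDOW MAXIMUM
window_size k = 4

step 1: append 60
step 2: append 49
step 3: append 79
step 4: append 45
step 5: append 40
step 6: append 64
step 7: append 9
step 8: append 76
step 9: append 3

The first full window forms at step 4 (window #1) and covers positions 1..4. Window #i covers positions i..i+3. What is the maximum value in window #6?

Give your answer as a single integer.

Answer: 76

Derivation:
step 1: append 60 -> window=[60] (not full yet)
step 2: append 49 -> window=[60, 49] (not full yet)
step 3: append 79 -> window=[60, 49, 79] (not full yet)
step 4: append 45 -> window=[60, 49, 79, 45] -> max=79
step 5: append 40 -> window=[49, 79, 45, 40] -> max=79
step 6: append 64 -> window=[79, 45, 40, 64] -> max=79
step 7: append 9 -> window=[45, 40, 64, 9] -> max=64
step 8: append 76 -> window=[40, 64, 9, 76] -> max=76
step 9: append 3 -> window=[64, 9, 76, 3] -> max=76
Window #6 max = 76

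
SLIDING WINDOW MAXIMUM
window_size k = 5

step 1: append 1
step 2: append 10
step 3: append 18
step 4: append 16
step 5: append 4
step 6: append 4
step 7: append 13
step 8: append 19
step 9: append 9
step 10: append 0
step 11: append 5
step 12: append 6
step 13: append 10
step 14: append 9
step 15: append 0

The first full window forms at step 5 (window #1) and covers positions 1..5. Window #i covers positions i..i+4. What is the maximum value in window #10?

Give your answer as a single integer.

Answer: 10

Derivation:
step 1: append 1 -> window=[1] (not full yet)
step 2: append 10 -> window=[1, 10] (not full yet)
step 3: append 18 -> window=[1, 10, 18] (not full yet)
step 4: append 16 -> window=[1, 10, 18, 16] (not full yet)
step 5: append 4 -> window=[1, 10, 18, 16, 4] -> max=18
step 6: append 4 -> window=[10, 18, 16, 4, 4] -> max=18
step 7: append 13 -> window=[18, 16, 4, 4, 13] -> max=18
step 8: append 19 -> window=[16, 4, 4, 13, 19] -> max=19
step 9: append 9 -> window=[4, 4, 13, 19, 9] -> max=19
step 10: append 0 -> window=[4, 13, 19, 9, 0] -> max=19
step 11: append 5 -> window=[13, 19, 9, 0, 5] -> max=19
step 12: append 6 -> window=[19, 9, 0, 5, 6] -> max=19
step 13: append 10 -> window=[9, 0, 5, 6, 10] -> max=10
step 14: append 9 -> window=[0, 5, 6, 10, 9] -> max=10
Window #10 max = 10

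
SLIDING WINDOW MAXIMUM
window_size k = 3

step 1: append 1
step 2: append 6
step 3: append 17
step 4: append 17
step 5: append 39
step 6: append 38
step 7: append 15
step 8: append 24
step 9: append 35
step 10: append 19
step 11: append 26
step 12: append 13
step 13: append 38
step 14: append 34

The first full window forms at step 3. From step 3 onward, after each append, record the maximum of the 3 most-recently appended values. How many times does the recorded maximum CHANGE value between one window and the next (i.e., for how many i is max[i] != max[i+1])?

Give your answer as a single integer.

Answer: 5

Derivation:
step 1: append 1 -> window=[1] (not full yet)
step 2: append 6 -> window=[1, 6] (not full yet)
step 3: append 17 -> window=[1, 6, 17] -> max=17
step 4: append 17 -> window=[6, 17, 17] -> max=17
step 5: append 39 -> window=[17, 17, 39] -> max=39
step 6: append 38 -> window=[17, 39, 38] -> max=39
step 7: append 15 -> window=[39, 38, 15] -> max=39
step 8: append 24 -> window=[38, 15, 24] -> max=38
step 9: append 35 -> window=[15, 24, 35] -> max=35
step 10: append 19 -> window=[24, 35, 19] -> max=35
step 11: append 26 -> window=[35, 19, 26] -> max=35
step 12: append 13 -> window=[19, 26, 13] -> max=26
step 13: append 38 -> window=[26, 13, 38] -> max=38
step 14: append 34 -> window=[13, 38, 34] -> max=38
Recorded maximums: 17 17 39 39 39 38 35 35 35 26 38 38
Changes between consecutive maximums: 5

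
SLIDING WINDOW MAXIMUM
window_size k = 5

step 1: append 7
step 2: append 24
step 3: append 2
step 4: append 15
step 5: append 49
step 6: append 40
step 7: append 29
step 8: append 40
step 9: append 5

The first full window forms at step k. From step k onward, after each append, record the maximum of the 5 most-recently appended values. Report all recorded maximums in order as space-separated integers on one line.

step 1: append 7 -> window=[7] (not full yet)
step 2: append 24 -> window=[7, 24] (not full yet)
step 3: append 2 -> window=[7, 24, 2] (not full yet)
step 4: append 15 -> window=[7, 24, 2, 15] (not full yet)
step 5: append 49 -> window=[7, 24, 2, 15, 49] -> max=49
step 6: append 40 -> window=[24, 2, 15, 49, 40] -> max=49
step 7: append 29 -> window=[2, 15, 49, 40, 29] -> max=49
step 8: append 40 -> window=[15, 49, 40, 29, 40] -> max=49
step 9: append 5 -> window=[49, 40, 29, 40, 5] -> max=49

Answer: 49 49 49 49 49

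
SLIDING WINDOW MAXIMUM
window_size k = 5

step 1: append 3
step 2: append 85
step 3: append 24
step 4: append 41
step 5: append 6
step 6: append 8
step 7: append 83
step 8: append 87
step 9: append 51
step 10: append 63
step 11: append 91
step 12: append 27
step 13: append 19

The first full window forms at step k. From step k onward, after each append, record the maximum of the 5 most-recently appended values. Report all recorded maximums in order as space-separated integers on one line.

step 1: append 3 -> window=[3] (not full yet)
step 2: append 85 -> window=[3, 85] (not full yet)
step 3: append 24 -> window=[3, 85, 24] (not full yet)
step 4: append 41 -> window=[3, 85, 24, 41] (not full yet)
step 5: append 6 -> window=[3, 85, 24, 41, 6] -> max=85
step 6: append 8 -> window=[85, 24, 41, 6, 8] -> max=85
step 7: append 83 -> window=[24, 41, 6, 8, 83] -> max=83
step 8: append 87 -> window=[41, 6, 8, 83, 87] -> max=87
step 9: append 51 -> window=[6, 8, 83, 87, 51] -> max=87
step 10: append 63 -> window=[8, 83, 87, 51, 63] -> max=87
step 11: append 91 -> window=[83, 87, 51, 63, 91] -> max=91
step 12: append 27 -> window=[87, 51, 63, 91, 27] -> max=91
step 13: append 19 -> window=[51, 63, 91, 27, 19] -> max=91

Answer: 85 85 83 87 87 87 91 91 91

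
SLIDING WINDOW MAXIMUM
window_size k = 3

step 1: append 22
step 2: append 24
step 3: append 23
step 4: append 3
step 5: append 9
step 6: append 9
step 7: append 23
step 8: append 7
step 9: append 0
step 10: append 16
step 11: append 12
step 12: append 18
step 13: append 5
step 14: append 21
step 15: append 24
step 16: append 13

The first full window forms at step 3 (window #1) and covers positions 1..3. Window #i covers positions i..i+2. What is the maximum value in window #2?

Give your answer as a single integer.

step 1: append 22 -> window=[22] (not full yet)
step 2: append 24 -> window=[22, 24] (not full yet)
step 3: append 23 -> window=[22, 24, 23] -> max=24
step 4: append 3 -> window=[24, 23, 3] -> max=24
Window #2 max = 24

Answer: 24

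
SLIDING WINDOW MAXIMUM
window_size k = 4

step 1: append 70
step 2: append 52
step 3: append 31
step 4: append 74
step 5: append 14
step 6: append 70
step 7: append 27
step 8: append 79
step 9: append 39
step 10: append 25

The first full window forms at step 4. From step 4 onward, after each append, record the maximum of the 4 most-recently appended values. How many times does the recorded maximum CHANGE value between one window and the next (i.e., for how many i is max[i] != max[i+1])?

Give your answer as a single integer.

step 1: append 70 -> window=[70] (not full yet)
step 2: append 52 -> window=[70, 52] (not full yet)
step 3: append 31 -> window=[70, 52, 31] (not full yet)
step 4: append 74 -> window=[70, 52, 31, 74] -> max=74
step 5: append 14 -> window=[52, 31, 74, 14] -> max=74
step 6: append 70 -> window=[31, 74, 14, 70] -> max=74
step 7: append 27 -> window=[74, 14, 70, 27] -> max=74
step 8: append 79 -> window=[14, 70, 27, 79] -> max=79
step 9: append 39 -> window=[70, 27, 79, 39] -> max=79
step 10: append 25 -> window=[27, 79, 39, 25] -> max=79
Recorded maximums: 74 74 74 74 79 79 79
Changes between consecutive maximums: 1

Answer: 1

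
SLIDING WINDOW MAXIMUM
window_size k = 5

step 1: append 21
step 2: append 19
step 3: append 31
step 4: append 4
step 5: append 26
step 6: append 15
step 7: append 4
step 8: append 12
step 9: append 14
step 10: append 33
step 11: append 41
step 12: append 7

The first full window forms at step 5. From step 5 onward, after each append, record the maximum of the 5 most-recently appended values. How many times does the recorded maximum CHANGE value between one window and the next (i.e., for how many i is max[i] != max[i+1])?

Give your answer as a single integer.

Answer: 3

Derivation:
step 1: append 21 -> window=[21] (not full yet)
step 2: append 19 -> window=[21, 19] (not full yet)
step 3: append 31 -> window=[21, 19, 31] (not full yet)
step 4: append 4 -> window=[21, 19, 31, 4] (not full yet)
step 5: append 26 -> window=[21, 19, 31, 4, 26] -> max=31
step 6: append 15 -> window=[19, 31, 4, 26, 15] -> max=31
step 7: append 4 -> window=[31, 4, 26, 15, 4] -> max=31
step 8: append 12 -> window=[4, 26, 15, 4, 12] -> max=26
step 9: append 14 -> window=[26, 15, 4, 12, 14] -> max=26
step 10: append 33 -> window=[15, 4, 12, 14, 33] -> max=33
step 11: append 41 -> window=[4, 12, 14, 33, 41] -> max=41
step 12: append 7 -> window=[12, 14, 33, 41, 7] -> max=41
Recorded maximums: 31 31 31 26 26 33 41 41
Changes between consecutive maximums: 3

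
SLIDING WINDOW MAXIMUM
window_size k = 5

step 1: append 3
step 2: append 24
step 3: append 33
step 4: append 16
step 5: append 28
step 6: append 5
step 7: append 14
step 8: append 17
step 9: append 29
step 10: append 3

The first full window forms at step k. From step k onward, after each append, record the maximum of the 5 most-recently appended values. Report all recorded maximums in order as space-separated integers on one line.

step 1: append 3 -> window=[3] (not full yet)
step 2: append 24 -> window=[3, 24] (not full yet)
step 3: append 33 -> window=[3, 24, 33] (not full yet)
step 4: append 16 -> window=[3, 24, 33, 16] (not full yet)
step 5: append 28 -> window=[3, 24, 33, 16, 28] -> max=33
step 6: append 5 -> window=[24, 33, 16, 28, 5] -> max=33
step 7: append 14 -> window=[33, 16, 28, 5, 14] -> max=33
step 8: append 17 -> window=[16, 28, 5, 14, 17] -> max=28
step 9: append 29 -> window=[28, 5, 14, 17, 29] -> max=29
step 10: append 3 -> window=[5, 14, 17, 29, 3] -> max=29

Answer: 33 33 33 28 29 29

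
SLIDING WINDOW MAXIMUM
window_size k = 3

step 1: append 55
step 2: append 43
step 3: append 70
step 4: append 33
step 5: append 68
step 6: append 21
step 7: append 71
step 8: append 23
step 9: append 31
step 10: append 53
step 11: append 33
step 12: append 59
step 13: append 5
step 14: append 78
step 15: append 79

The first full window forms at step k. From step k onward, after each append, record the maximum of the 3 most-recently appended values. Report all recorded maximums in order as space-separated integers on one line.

step 1: append 55 -> window=[55] (not full yet)
step 2: append 43 -> window=[55, 43] (not full yet)
step 3: append 70 -> window=[55, 43, 70] -> max=70
step 4: append 33 -> window=[43, 70, 33] -> max=70
step 5: append 68 -> window=[70, 33, 68] -> max=70
step 6: append 21 -> window=[33, 68, 21] -> max=68
step 7: append 71 -> window=[68, 21, 71] -> max=71
step 8: append 23 -> window=[21, 71, 23] -> max=71
step 9: append 31 -> window=[71, 23, 31] -> max=71
step 10: append 53 -> window=[23, 31, 53] -> max=53
step 11: append 33 -> window=[31, 53, 33] -> max=53
step 12: append 59 -> window=[53, 33, 59] -> max=59
step 13: append 5 -> window=[33, 59, 5] -> max=59
step 14: append 78 -> window=[59, 5, 78] -> max=78
step 15: append 79 -> window=[5, 78, 79] -> max=79

Answer: 70 70 70 68 71 71 71 53 53 59 59 78 79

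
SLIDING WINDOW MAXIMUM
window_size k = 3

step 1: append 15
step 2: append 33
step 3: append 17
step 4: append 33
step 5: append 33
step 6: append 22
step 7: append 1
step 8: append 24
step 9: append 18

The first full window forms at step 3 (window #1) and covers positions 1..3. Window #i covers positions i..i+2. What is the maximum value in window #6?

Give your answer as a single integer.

Answer: 24

Derivation:
step 1: append 15 -> window=[15] (not full yet)
step 2: append 33 -> window=[15, 33] (not full yet)
step 3: append 17 -> window=[15, 33, 17] -> max=33
step 4: append 33 -> window=[33, 17, 33] -> max=33
step 5: append 33 -> window=[17, 33, 33] -> max=33
step 6: append 22 -> window=[33, 33, 22] -> max=33
step 7: append 1 -> window=[33, 22, 1] -> max=33
step 8: append 24 -> window=[22, 1, 24] -> max=24
Window #6 max = 24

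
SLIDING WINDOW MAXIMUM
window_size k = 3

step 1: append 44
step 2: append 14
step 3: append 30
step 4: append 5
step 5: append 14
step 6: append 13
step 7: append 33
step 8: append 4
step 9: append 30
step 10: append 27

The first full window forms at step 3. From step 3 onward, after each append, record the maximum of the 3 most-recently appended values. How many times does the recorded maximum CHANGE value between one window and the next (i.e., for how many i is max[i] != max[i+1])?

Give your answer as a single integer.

step 1: append 44 -> window=[44] (not full yet)
step 2: append 14 -> window=[44, 14] (not full yet)
step 3: append 30 -> window=[44, 14, 30] -> max=44
step 4: append 5 -> window=[14, 30, 5] -> max=30
step 5: append 14 -> window=[30, 5, 14] -> max=30
step 6: append 13 -> window=[5, 14, 13] -> max=14
step 7: append 33 -> window=[14, 13, 33] -> max=33
step 8: append 4 -> window=[13, 33, 4] -> max=33
step 9: append 30 -> window=[33, 4, 30] -> max=33
step 10: append 27 -> window=[4, 30, 27] -> max=30
Recorded maximums: 44 30 30 14 33 33 33 30
Changes between consecutive maximums: 4

Answer: 4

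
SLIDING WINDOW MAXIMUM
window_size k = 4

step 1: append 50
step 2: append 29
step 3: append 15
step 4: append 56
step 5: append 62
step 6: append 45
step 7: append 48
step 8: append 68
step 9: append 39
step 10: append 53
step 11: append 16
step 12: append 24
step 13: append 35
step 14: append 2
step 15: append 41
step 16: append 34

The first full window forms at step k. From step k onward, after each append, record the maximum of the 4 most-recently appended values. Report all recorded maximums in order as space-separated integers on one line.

Answer: 56 62 62 62 68 68 68 68 53 53 35 41 41

Derivation:
step 1: append 50 -> window=[50] (not full yet)
step 2: append 29 -> window=[50, 29] (not full yet)
step 3: append 15 -> window=[50, 29, 15] (not full yet)
step 4: append 56 -> window=[50, 29, 15, 56] -> max=56
step 5: append 62 -> window=[29, 15, 56, 62] -> max=62
step 6: append 45 -> window=[15, 56, 62, 45] -> max=62
step 7: append 48 -> window=[56, 62, 45, 48] -> max=62
step 8: append 68 -> window=[62, 45, 48, 68] -> max=68
step 9: append 39 -> window=[45, 48, 68, 39] -> max=68
step 10: append 53 -> window=[48, 68, 39, 53] -> max=68
step 11: append 16 -> window=[68, 39, 53, 16] -> max=68
step 12: append 24 -> window=[39, 53, 16, 24] -> max=53
step 13: append 35 -> window=[53, 16, 24, 35] -> max=53
step 14: append 2 -> window=[16, 24, 35, 2] -> max=35
step 15: append 41 -> window=[24, 35, 2, 41] -> max=41
step 16: append 34 -> window=[35, 2, 41, 34] -> max=41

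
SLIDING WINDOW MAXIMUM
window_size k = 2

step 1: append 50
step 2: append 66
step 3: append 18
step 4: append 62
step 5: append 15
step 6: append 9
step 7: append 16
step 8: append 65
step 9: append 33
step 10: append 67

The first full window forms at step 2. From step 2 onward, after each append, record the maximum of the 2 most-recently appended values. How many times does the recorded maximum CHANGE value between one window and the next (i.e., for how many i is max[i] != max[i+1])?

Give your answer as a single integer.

Answer: 5

Derivation:
step 1: append 50 -> window=[50] (not full yet)
step 2: append 66 -> window=[50, 66] -> max=66
step 3: append 18 -> window=[66, 18] -> max=66
step 4: append 62 -> window=[18, 62] -> max=62
step 5: append 15 -> window=[62, 15] -> max=62
step 6: append 9 -> window=[15, 9] -> max=15
step 7: append 16 -> window=[9, 16] -> max=16
step 8: append 65 -> window=[16, 65] -> max=65
step 9: append 33 -> window=[65, 33] -> max=65
step 10: append 67 -> window=[33, 67] -> max=67
Recorded maximums: 66 66 62 62 15 16 65 65 67
Changes between consecutive maximums: 5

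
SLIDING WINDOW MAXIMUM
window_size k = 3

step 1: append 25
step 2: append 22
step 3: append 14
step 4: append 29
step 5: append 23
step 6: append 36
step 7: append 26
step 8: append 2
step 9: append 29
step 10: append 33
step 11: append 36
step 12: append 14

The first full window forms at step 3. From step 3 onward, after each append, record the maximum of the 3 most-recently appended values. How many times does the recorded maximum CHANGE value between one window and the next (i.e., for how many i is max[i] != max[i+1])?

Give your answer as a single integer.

step 1: append 25 -> window=[25] (not full yet)
step 2: append 22 -> window=[25, 22] (not full yet)
step 3: append 14 -> window=[25, 22, 14] -> max=25
step 4: append 29 -> window=[22, 14, 29] -> max=29
step 5: append 23 -> window=[14, 29, 23] -> max=29
step 6: append 36 -> window=[29, 23, 36] -> max=36
step 7: append 26 -> window=[23, 36, 26] -> max=36
step 8: append 2 -> window=[36, 26, 2] -> max=36
step 9: append 29 -> window=[26, 2, 29] -> max=29
step 10: append 33 -> window=[2, 29, 33] -> max=33
step 11: append 36 -> window=[29, 33, 36] -> max=36
step 12: append 14 -> window=[33, 36, 14] -> max=36
Recorded maximums: 25 29 29 36 36 36 29 33 36 36
Changes between consecutive maximums: 5

Answer: 5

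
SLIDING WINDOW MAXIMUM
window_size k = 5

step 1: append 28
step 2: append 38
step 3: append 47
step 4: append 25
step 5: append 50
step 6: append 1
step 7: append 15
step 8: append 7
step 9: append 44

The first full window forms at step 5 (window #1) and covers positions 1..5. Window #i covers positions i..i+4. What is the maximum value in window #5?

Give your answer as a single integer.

step 1: append 28 -> window=[28] (not full yet)
step 2: append 38 -> window=[28, 38] (not full yet)
step 3: append 47 -> window=[28, 38, 47] (not full yet)
step 4: append 25 -> window=[28, 38, 47, 25] (not full yet)
step 5: append 50 -> window=[28, 38, 47, 25, 50] -> max=50
step 6: append 1 -> window=[38, 47, 25, 50, 1] -> max=50
step 7: append 15 -> window=[47, 25, 50, 1, 15] -> max=50
step 8: append 7 -> window=[25, 50, 1, 15, 7] -> max=50
step 9: append 44 -> window=[50, 1, 15, 7, 44] -> max=50
Window #5 max = 50

Answer: 50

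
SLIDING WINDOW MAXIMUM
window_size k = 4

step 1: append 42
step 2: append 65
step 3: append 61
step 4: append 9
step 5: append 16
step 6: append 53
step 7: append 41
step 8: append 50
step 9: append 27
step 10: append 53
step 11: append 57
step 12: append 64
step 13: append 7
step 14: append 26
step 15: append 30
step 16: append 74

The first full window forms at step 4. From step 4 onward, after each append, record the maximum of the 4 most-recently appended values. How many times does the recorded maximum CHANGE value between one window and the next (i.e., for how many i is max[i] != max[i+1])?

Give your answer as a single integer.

Answer: 5

Derivation:
step 1: append 42 -> window=[42] (not full yet)
step 2: append 65 -> window=[42, 65] (not full yet)
step 3: append 61 -> window=[42, 65, 61] (not full yet)
step 4: append 9 -> window=[42, 65, 61, 9] -> max=65
step 5: append 16 -> window=[65, 61, 9, 16] -> max=65
step 6: append 53 -> window=[61, 9, 16, 53] -> max=61
step 7: append 41 -> window=[9, 16, 53, 41] -> max=53
step 8: append 50 -> window=[16, 53, 41, 50] -> max=53
step 9: append 27 -> window=[53, 41, 50, 27] -> max=53
step 10: append 53 -> window=[41, 50, 27, 53] -> max=53
step 11: append 57 -> window=[50, 27, 53, 57] -> max=57
step 12: append 64 -> window=[27, 53, 57, 64] -> max=64
step 13: append 7 -> window=[53, 57, 64, 7] -> max=64
step 14: append 26 -> window=[57, 64, 7, 26] -> max=64
step 15: append 30 -> window=[64, 7, 26, 30] -> max=64
step 16: append 74 -> window=[7, 26, 30, 74] -> max=74
Recorded maximums: 65 65 61 53 53 53 53 57 64 64 64 64 74
Changes between consecutive maximums: 5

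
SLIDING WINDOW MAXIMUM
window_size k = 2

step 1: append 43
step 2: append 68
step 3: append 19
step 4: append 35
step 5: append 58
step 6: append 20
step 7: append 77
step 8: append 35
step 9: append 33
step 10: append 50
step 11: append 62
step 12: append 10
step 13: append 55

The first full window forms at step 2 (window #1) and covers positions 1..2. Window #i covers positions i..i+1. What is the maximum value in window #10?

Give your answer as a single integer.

Answer: 62

Derivation:
step 1: append 43 -> window=[43] (not full yet)
step 2: append 68 -> window=[43, 68] -> max=68
step 3: append 19 -> window=[68, 19] -> max=68
step 4: append 35 -> window=[19, 35] -> max=35
step 5: append 58 -> window=[35, 58] -> max=58
step 6: append 20 -> window=[58, 20] -> max=58
step 7: append 77 -> window=[20, 77] -> max=77
step 8: append 35 -> window=[77, 35] -> max=77
step 9: append 33 -> window=[35, 33] -> max=35
step 10: append 50 -> window=[33, 50] -> max=50
step 11: append 62 -> window=[50, 62] -> max=62
Window #10 max = 62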